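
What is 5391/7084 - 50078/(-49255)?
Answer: 620286257/348922420 ≈ 1.7777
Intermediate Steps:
5391/7084 - 50078/(-49255) = 5391*(1/7084) - 50078*(-1/49255) = 5391/7084 + 50078/49255 = 620286257/348922420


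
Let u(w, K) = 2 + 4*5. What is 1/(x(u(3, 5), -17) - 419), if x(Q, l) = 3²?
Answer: -1/410 ≈ -0.0024390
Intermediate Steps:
u(w, K) = 22 (u(w, K) = 2 + 20 = 22)
x(Q, l) = 9
1/(x(u(3, 5), -17) - 419) = 1/(9 - 419) = 1/(-410) = -1/410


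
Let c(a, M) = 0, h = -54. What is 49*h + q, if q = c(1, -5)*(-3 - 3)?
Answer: -2646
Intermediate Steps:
q = 0 (q = 0*(-3 - 3) = 0*(-6) = 0)
49*h + q = 49*(-54) + 0 = -2646 + 0 = -2646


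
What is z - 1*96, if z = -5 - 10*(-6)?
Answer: -41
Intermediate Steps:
z = 55 (z = -5 + 60 = 55)
z - 1*96 = 55 - 1*96 = 55 - 96 = -41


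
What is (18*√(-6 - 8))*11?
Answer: 198*I*√14 ≈ 740.85*I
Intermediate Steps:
(18*√(-6 - 8))*11 = (18*√(-14))*11 = (18*(I*√14))*11 = (18*I*√14)*11 = 198*I*√14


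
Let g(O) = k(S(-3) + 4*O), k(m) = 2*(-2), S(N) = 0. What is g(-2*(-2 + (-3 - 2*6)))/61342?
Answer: -2/30671 ≈ -6.5208e-5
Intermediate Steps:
k(m) = -4
g(O) = -4
g(-2*(-2 + (-3 - 2*6)))/61342 = -4/61342 = -4*1/61342 = -2/30671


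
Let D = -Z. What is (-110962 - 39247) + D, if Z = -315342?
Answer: 165133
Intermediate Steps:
D = 315342 (D = -1*(-315342) = 315342)
(-110962 - 39247) + D = (-110962 - 39247) + 315342 = -150209 + 315342 = 165133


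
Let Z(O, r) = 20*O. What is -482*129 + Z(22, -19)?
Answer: -61738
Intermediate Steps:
-482*129 + Z(22, -19) = -482*129 + 20*22 = -62178 + 440 = -61738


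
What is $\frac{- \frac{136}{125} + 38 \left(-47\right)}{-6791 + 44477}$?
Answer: $- \frac{37231}{785125} \approx -0.047421$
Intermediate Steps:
$\frac{- \frac{136}{125} + 38 \left(-47\right)}{-6791 + 44477} = \frac{\left(-136\right) \frac{1}{125} - 1786}{37686} = \left(- \frac{136}{125} - 1786\right) \frac{1}{37686} = \left(- \frac{223386}{125}\right) \frac{1}{37686} = - \frac{37231}{785125}$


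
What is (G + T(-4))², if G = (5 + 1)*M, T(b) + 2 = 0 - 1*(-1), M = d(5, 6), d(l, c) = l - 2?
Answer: 289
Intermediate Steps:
d(l, c) = -2 + l
M = 3 (M = -2 + 5 = 3)
T(b) = -1 (T(b) = -2 + (0 - 1*(-1)) = -2 + (0 + 1) = -2 + 1 = -1)
G = 18 (G = (5 + 1)*3 = 6*3 = 18)
(G + T(-4))² = (18 - 1)² = 17² = 289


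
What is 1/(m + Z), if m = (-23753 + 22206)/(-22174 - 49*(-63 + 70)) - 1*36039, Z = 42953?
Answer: 22517/155684085 ≈ 0.00014463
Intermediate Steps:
m = -811488616/22517 (m = -1547/(-22174 - 49*7) - 36039 = -1547/(-22174 - 343) - 36039 = -1547/(-22517) - 36039 = -1547*(-1/22517) - 36039 = 1547/22517 - 36039 = -811488616/22517 ≈ -36039.)
1/(m + Z) = 1/(-811488616/22517 + 42953) = 1/(155684085/22517) = 22517/155684085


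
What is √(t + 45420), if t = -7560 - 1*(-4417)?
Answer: √42277 ≈ 205.61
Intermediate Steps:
t = -3143 (t = -7560 + 4417 = -3143)
√(t + 45420) = √(-3143 + 45420) = √42277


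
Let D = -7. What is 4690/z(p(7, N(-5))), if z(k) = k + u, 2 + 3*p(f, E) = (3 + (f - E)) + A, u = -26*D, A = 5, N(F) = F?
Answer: 2345/94 ≈ 24.947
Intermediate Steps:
u = 182 (u = -26*(-7) = 182)
p(f, E) = 2 - E/3 + f/3 (p(f, E) = -⅔ + ((3 + (f - E)) + 5)/3 = -⅔ + ((3 + f - E) + 5)/3 = -⅔ + (8 + f - E)/3 = -⅔ + (8/3 - E/3 + f/3) = 2 - E/3 + f/3)
z(k) = 182 + k (z(k) = k + 182 = 182 + k)
4690/z(p(7, N(-5))) = 4690/(182 + (2 - ⅓*(-5) + (⅓)*7)) = 4690/(182 + (2 + 5/3 + 7/3)) = 4690/(182 + 6) = 4690/188 = 4690*(1/188) = 2345/94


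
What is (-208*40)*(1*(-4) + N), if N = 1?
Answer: 24960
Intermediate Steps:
(-208*40)*(1*(-4) + N) = (-208*40)*(1*(-4) + 1) = -8320*(-4 + 1) = -8320*(-3) = 24960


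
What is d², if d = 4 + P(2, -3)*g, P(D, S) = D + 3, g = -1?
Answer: 1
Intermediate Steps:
P(D, S) = 3 + D
d = -1 (d = 4 + (3 + 2)*(-1) = 4 + 5*(-1) = 4 - 5 = -1)
d² = (-1)² = 1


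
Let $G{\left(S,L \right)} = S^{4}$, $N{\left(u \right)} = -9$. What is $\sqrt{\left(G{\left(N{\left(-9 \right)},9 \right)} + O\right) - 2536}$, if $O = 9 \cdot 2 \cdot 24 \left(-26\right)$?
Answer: $i \sqrt{7207} \approx 84.894 i$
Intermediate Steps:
$O = -11232$ ($O = 18 \cdot 24 \left(-26\right) = 432 \left(-26\right) = -11232$)
$\sqrt{\left(G{\left(N{\left(-9 \right)},9 \right)} + O\right) - 2536} = \sqrt{\left(\left(-9\right)^{4} - 11232\right) - 2536} = \sqrt{\left(6561 - 11232\right) - 2536} = \sqrt{-4671 - 2536} = \sqrt{-7207} = i \sqrt{7207}$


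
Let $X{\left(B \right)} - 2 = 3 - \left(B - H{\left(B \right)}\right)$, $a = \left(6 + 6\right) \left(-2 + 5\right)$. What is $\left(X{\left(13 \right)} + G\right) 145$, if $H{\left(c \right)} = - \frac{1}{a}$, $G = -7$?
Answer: $- \frac{78445}{36} \approx -2179.0$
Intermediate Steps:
$a = 36$ ($a = 12 \cdot 3 = 36$)
$H{\left(c \right)} = - \frac{1}{36}$
$X{\left(B \right)} = \frac{179}{36} - B$ ($X{\left(B \right)} = 2 - \left(-3 + \frac{1}{36} + B\right) = 2 - \left(- \frac{107}{36} + B\right) = \frac{179}{36} - B$)
$\left(X{\left(13 \right)} + G\right) 145 = \left(\left(\frac{179}{36} - 13\right) - 7\right) 145 = \left(- \frac{289}{36} - 7\right) 145 = \left(- \frac{541}{36}\right) 145 = - \frac{78445}{36}$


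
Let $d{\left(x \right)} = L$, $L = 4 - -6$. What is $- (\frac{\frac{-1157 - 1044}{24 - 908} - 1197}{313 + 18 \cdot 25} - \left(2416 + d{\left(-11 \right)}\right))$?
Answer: $\frac{1637373539}{674492} \approx 2427.6$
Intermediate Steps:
$L = 10$ ($L = 4 + 6 = 10$)
$d{\left(x \right)} = 10$
$- (\frac{\frac{-1157 - 1044}{24 - 908} - 1197}{313 + 18 \cdot 25} - \left(2416 + d{\left(-11 \right)}\right)) = - (\frac{\frac{-1157 - 1044}{24 - 908} - 1197}{313 + 18 \cdot 25} - 2426) = - (\frac{- \frac{2201}{-884} - 1197}{313 + 450} - 2426) = - (\frac{\left(-2201\right) \left(- \frac{1}{884}\right) - 1197}{763} - 2426) = - (\left(\frac{2201}{884} - 1197\right) \frac{1}{763} - 2426) = - (\left(- \frac{1055947}{884}\right) \frac{1}{763} - 2426) = - (- \frac{1055947}{674492} - 2426) = \left(-1\right) \left(- \frac{1637373539}{674492}\right) = \frac{1637373539}{674492}$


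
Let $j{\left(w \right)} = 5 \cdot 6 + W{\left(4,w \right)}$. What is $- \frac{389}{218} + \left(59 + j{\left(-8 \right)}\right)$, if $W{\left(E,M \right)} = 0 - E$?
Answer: $\frac{18141}{218} \approx 83.216$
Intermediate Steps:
$W{\left(E,M \right)} = - E$
$j{\left(w \right)} = 26$ ($j{\left(w \right)} = 5 \cdot 6 - 4 = 30 - 4 = 26$)
$- \frac{389}{218} + \left(59 + j{\left(-8 \right)}\right) = - \frac{389}{218} + \left(59 + 26\right) = \left(-389\right) \frac{1}{218} + 85 = - \frac{389}{218} + 85 = \frac{18141}{218}$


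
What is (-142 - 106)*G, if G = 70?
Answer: -17360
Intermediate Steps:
(-142 - 106)*G = (-142 - 106)*70 = -248*70 = -17360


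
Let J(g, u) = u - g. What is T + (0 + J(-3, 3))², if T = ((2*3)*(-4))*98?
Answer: -2316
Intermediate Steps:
T = -2352 (T = (6*(-4))*98 = -24*98 = -2352)
T + (0 + J(-3, 3))² = -2352 + (0 + (3 - 1*(-3)))² = -2352 + (0 + (3 + 3))² = -2352 + (0 + 6)² = -2352 + 6² = -2352 + 36 = -2316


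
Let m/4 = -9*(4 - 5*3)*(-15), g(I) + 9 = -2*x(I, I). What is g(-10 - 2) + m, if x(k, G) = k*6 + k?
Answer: -5781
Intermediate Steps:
x(k, G) = 7*k (x(k, G) = 6*k + k = 7*k)
g(I) = -9 - 14*I
m = -5940 (m = 4*(-9*(4 - 5*3)*(-15)) = 4*(-9*(4 - 15)*(-15)) = 4*(-9*(-11)*(-15)) = 4*(99*(-15)) = 4*(-1485) = -5940)
g(-10 - 2) + m = (-9 - 14*(-10 - 2)) - 5940 = (-9 - 14*(-12)) - 5940 = (-9 + 168) - 5940 = 159 - 5940 = -5781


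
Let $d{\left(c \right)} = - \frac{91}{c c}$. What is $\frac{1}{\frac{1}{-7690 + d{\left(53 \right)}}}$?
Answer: $- \frac{21601301}{2809} \approx -7690.0$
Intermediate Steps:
$d{\left(c \right)} = - \frac{91}{c^{2}}$
$\frac{1}{\frac{1}{-7690 + d{\left(53 \right)}}} = \frac{1}{\frac{1}{-7690 - \frac{91}{2809}}} = \frac{1}{\frac{1}{- \frac{21601301}{2809}}} = \frac{1}{- \frac{2809}{21601301}} = - \frac{21601301}{2809}$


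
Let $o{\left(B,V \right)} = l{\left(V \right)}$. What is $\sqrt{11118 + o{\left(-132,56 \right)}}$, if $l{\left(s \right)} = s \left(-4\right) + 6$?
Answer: $10 \sqrt{109} \approx 104.4$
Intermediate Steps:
$l{\left(s \right)} = 6 - 4 s$ ($l{\left(s \right)} = - 4 s + 6 = 6 - 4 s$)
$o{\left(B,V \right)} = 6 - 4 V$
$\sqrt{11118 + o{\left(-132,56 \right)}} = \sqrt{11118 + \left(6 - 224\right)} = \sqrt{11118 - 218} = \sqrt{10900} = 10 \sqrt{109}$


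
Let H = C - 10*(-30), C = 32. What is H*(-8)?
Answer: -2656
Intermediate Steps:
H = 332 (H = 32 - 10*(-30) = 32 + 300 = 332)
H*(-8) = 332*(-8) = -2656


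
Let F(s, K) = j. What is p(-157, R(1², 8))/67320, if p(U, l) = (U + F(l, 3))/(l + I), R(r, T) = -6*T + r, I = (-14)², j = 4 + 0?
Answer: -1/65560 ≈ -1.5253e-5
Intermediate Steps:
j = 4
F(s, K) = 4
I = 196
R(r, T) = r - 6*T
p(U, l) = (4 + U)/(196 + l) (p(U, l) = (U + 4)/(l + 196) = (4 + U)/(196 + l))
p(-157, R(1², 8))/67320 = ((4 - 157)/(196 + (1² - 6*8)))/67320 = (-153/(196 + (1 - 48)))*(1/67320) = (-153/(196 - 47))*(1/67320) = (-153/149)*(1/67320) = ((1/149)*(-153))*(1/67320) = -153/149*1/67320 = -1/65560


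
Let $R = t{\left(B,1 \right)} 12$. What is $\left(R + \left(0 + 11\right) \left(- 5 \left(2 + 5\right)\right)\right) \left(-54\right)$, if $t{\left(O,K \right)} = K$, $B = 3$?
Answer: $20142$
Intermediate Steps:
$R = 12$ ($R = 1 \cdot 12 = 12$)
$\left(R + \left(0 + 11\right) \left(- 5 \left(2 + 5\right)\right)\right) \left(-54\right) = \left(12 + \left(0 + 11\right) \left(- 5 \left(2 + 5\right)\right)\right) \left(-54\right) = \left(12 + 11 \left(\left(-5\right) 7\right)\right) \left(-54\right) = \left(12 + 11 \left(-35\right)\right) \left(-54\right) = \left(12 - 385\right) \left(-54\right) = \left(-373\right) \left(-54\right) = 20142$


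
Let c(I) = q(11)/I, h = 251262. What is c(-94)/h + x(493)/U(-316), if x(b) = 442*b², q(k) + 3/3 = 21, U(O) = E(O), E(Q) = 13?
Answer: 48794113292557/5904657 ≈ 8.2637e+6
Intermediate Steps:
U(O) = 13
q(k) = 20 (q(k) = -1 + 21 = 20)
c(I) = 20/I
c(-94)/h + x(493)/U(-316) = (20/(-94))/251262 + (442*493²)/13 = (20*(-1/94))*(1/251262) + (442*243049)*(1/13) = -10/47*1/251262 + 107427658*(1/13) = -5/5904657 + 8263666 = 48794113292557/5904657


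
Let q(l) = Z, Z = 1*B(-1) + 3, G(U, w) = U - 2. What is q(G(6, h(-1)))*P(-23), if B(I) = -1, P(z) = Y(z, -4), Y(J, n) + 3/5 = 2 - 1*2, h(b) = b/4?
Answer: -6/5 ≈ -1.2000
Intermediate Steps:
h(b) = b/4 (h(b) = b*(¼) = b/4)
Y(J, n) = -⅗ (Y(J, n) = -⅗ + (2 - 1*2) = -⅗ + (2 - 2) = -⅗ + 0 = -⅗)
P(z) = -⅗
G(U, w) = -2 + U
Z = 2 (Z = 1*(-1) + 3 = -1 + 3 = 2)
q(l) = 2
q(G(6, h(-1)))*P(-23) = 2*(-⅗) = -6/5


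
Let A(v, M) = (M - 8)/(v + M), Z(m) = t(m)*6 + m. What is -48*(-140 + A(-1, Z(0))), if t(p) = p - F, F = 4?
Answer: 166464/25 ≈ 6658.6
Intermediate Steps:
t(p) = -4 + p (t(p) = p - 1*4 = p - 4 = -4 + p)
Z(m) = -24 + 7*m (Z(m) = (-4 + m)*6 + m = (-24 + 6*m) + m = -24 + 7*m)
A(v, M) = (-8 + M)/(M + v)
-48*(-140 + A(-1, Z(0))) = -48*(-140 + (-8 + (-24 + 7*0))/((-24 + 7*0) - 1)) = -48*(-140 + (-8 + (-24 + 0))/((-24 + 0) - 1)) = -48*(-140 + (-8 - 24)/(-24 - 1)) = -48*(-140 - 32/(-25)) = -48*(-140 - 1/25*(-32)) = -48*(-140 + 32/25) = -48*(-3468/25) = 166464/25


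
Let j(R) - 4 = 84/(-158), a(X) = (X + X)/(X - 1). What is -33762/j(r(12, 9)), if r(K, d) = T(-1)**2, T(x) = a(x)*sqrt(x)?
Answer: -1333599/137 ≈ -9734.3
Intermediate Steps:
a(X) = 2*X/(-1 + X) (a(X) = (2*X)/(-1 + X) = 2*X/(-1 + X))
T(x) = 2*x**(3/2)/(-1 + x) (T(x) = (2*x/(-1 + x))*sqrt(x) = 2*x**(3/2)/(-1 + x))
r(K, d) = -1 (r(K, d) = (2*(-1)**(3/2)/(-1 - 1))**2 = (2*(-I)/(-2))**2 = (2*(-I)*(-1/2))**2 = I**2 = -1)
j(R) = 274/79 (j(R) = 4 + 84/(-158) = 4 + 84*(-1/158) = 4 - 42/79 = 274/79)
-33762/j(r(12, 9)) = -33762/274/79 = -33762*79/274 = -1333599/137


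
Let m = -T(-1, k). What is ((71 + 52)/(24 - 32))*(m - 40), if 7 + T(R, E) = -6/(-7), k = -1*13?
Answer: 29151/56 ≈ 520.55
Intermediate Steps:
k = -13
T(R, E) = -43/7 (T(R, E) = -7 - 6/(-7) = -7 - 6*(-⅐) = -7 + 6/7 = -43/7)
m = 43/7 (m = -1*(-43/7) = 43/7 ≈ 6.1429)
((71 + 52)/(24 - 32))*(m - 40) = ((71 + 52)/(24 - 32))*(43/7 - 40) = (123/(-8))*(-237/7) = (123*(-⅛))*(-237/7) = -123/8*(-237/7) = 29151/56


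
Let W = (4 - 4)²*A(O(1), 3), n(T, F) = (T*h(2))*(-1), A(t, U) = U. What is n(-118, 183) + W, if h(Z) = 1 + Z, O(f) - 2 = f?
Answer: 354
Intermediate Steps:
O(f) = 2 + f
n(T, F) = -3*T (n(T, F) = (T*(1 + 2))*(-1) = (T*3)*(-1) = (3*T)*(-1) = -3*T)
W = 0 (W = (4 - 4)²*3 = 0²*3 = 0*3 = 0)
n(-118, 183) + W = -3*(-118) + 0 = 354 + 0 = 354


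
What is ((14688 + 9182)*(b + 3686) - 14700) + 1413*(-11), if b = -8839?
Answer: -123032353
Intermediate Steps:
((14688 + 9182)*(b + 3686) - 14700) + 1413*(-11) = ((14688 + 9182)*(-8839 + 3686) - 14700) + 1413*(-11) = (23870*(-5153) - 14700) - 15543 = (-123002110 - 14700) - 15543 = -123016810 - 15543 = -123032353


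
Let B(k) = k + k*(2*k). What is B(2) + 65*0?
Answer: 10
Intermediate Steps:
B(k) = k + 2*k²
B(2) + 65*0 = 2*(1 + 2*2) + 65*0 = 2*(1 + 4) + 0 = 2*5 + 0 = 10 + 0 = 10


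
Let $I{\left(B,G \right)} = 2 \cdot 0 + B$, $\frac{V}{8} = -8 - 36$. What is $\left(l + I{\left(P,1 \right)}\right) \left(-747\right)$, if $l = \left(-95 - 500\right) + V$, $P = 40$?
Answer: $677529$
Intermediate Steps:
$V = -352$ ($V = 8 \left(-8 - 36\right) = 8 \left(-44\right) = -352$)
$l = -947$ ($l = \left(-95 - 500\right) - 352 = -595 - 352 = -947$)
$I{\left(B,G \right)} = B$ ($I{\left(B,G \right)} = 0 + B = B$)
$\left(l + I{\left(P,1 \right)}\right) \left(-747\right) = \left(-947 + 40\right) \left(-747\right) = \left(-907\right) \left(-747\right) = 677529$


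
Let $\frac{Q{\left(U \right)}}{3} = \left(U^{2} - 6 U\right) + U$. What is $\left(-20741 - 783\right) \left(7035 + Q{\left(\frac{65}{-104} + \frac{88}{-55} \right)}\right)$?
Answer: $- \frac{60983750103}{400} \approx -1.5246 \cdot 10^{8}$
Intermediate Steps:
$Q{\left(U \right)} = - 15 U + 3 U^{2}$ ($Q{\left(U \right)} = 3 \left(\left(U^{2} - 6 U\right) + U\right) = 3 \left(U^{2} - 5 U\right) = - 15 U + 3 U^{2}$)
$\left(-20741 - 783\right) \left(7035 + Q{\left(\frac{65}{-104} + \frac{88}{-55} \right)}\right) = \left(-20741 - 783\right) \left(7035 + 3 \left(\frac{65}{-104} + \frac{88}{-55}\right) \left(-5 + \left(\frac{65}{-104} + \frac{88}{-55}\right)\right)\right) = - 21524 \left(7035 + 3 \left(65 \left(- \frac{1}{104}\right) + 88 \left(- \frac{1}{55}\right)\right) \left(-5 + \left(65 \left(- \frac{1}{104}\right) + 88 \left(- \frac{1}{55}\right)\right)\right)\right) = - 21524 \left(7035 + 3 \left(- \frac{5}{8} - \frac{8}{5}\right) \left(-5 - \frac{89}{40}\right)\right) = - 21524 \left(7035 + 3 \left(- \frac{89}{40}\right) \left(-5 - \frac{89}{40}\right)\right) = - 21524 \left(7035 + 3 \left(- \frac{89}{40}\right) \left(- \frac{289}{40}\right)\right) = - 21524 \left(7035 + \frac{77163}{1600}\right) = \left(-21524\right) \frac{11333163}{1600} = - \frac{60983750103}{400}$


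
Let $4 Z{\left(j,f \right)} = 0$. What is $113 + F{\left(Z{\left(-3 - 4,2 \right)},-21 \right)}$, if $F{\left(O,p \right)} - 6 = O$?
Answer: $119$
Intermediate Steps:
$Z{\left(j,f \right)} = 0$ ($Z{\left(j,f \right)} = \frac{1}{4} \cdot 0 = 0$)
$F{\left(O,p \right)} = 6 + O$
$113 + F{\left(Z{\left(-3 - 4,2 \right)},-21 \right)} = 113 + \left(6 + 0\right) = 113 + 6 = 119$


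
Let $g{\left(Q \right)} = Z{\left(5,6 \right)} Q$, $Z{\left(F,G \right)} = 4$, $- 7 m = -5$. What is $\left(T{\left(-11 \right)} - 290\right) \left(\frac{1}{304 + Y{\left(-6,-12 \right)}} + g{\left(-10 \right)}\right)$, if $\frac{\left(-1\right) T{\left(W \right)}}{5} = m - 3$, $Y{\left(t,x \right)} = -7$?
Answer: $\frac{1103050}{99} \approx 11142.0$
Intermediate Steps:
$m = \frac{5}{7}$ ($m = \left(- \frac{1}{7}\right) \left(-5\right) = \frac{5}{7} \approx 0.71429$)
$g{\left(Q \right)} = 4 Q$
$T{\left(W \right)} = \frac{80}{7}$ ($T{\left(W \right)} = - 5 \left(\frac{5}{7} - 3\right) = \left(-5\right) \left(- \frac{16}{7}\right) = \frac{80}{7}$)
$\left(T{\left(-11 \right)} - 290\right) \left(\frac{1}{304 + Y{\left(-6,-12 \right)}} + g{\left(-10 \right)}\right) = \left(\frac{80}{7} - 290\right) \left(\frac{1}{304 - 7} + 4 \left(-10\right)\right) = - \frac{1950 \left(\frac{1}{297} - 40\right)}{7} = \left(- \frac{1950}{7}\right) \left(- \frac{11879}{297}\right) = \frac{1103050}{99}$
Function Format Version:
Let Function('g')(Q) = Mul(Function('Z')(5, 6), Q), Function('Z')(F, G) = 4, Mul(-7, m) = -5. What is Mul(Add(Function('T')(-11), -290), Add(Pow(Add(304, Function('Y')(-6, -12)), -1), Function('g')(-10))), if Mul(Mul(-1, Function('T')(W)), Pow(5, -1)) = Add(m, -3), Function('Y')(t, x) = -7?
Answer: Rational(1103050, 99) ≈ 11142.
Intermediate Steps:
m = Rational(5, 7) (m = Mul(Rational(-1, 7), -5) = Rational(5, 7) ≈ 0.71429)
Function('g')(Q) = Mul(4, Q)
Function('T')(W) = Rational(80, 7) (Function('T')(W) = Mul(-5, Add(Rational(5, 7), -3)) = Mul(-5, Rational(-16, 7)) = Rational(80, 7))
Mul(Add(Function('T')(-11), -290), Add(Pow(Add(304, Function('Y')(-6, -12)), -1), Function('g')(-10))) = Mul(Add(Rational(80, 7), -290), Add(Pow(Add(304, -7), -1), Mul(4, -10))) = Mul(Rational(-1950, 7), Add(Pow(297, -1), -40)) = Mul(Rational(-1950, 7), Add(Rational(1, 297), -40)) = Mul(Rational(-1950, 7), Rational(-11879, 297)) = Rational(1103050, 99)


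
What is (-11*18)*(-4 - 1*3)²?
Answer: -9702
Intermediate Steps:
(-11*18)*(-4 - 1*3)² = -198*(-4 - 3)² = -198*(-7)² = -198*49 = -9702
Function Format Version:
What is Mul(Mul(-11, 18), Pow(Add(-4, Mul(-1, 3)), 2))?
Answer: -9702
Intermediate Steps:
Mul(Mul(-11, 18), Pow(Add(-4, Mul(-1, 3)), 2)) = Mul(-198, Pow(Add(-4, -3), 2)) = Mul(-198, Pow(-7, 2)) = Mul(-198, 49) = -9702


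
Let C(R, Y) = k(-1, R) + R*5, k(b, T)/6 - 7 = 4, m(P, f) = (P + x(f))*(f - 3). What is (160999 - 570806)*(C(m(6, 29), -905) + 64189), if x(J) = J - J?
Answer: -26651798245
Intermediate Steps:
x(J) = 0
m(P, f) = P*(-3 + f) (m(P, f) = (P + 0)*(f - 3) = P*(-3 + f))
k(b, T) = 66 (k(b, T) = 42 + 6*4 = 42 + 24 = 66)
C(R, Y) = 66 + 5*R (C(R, Y) = 66 + R*5 = 66 + 5*R)
(160999 - 570806)*(C(m(6, 29), -905) + 64189) = (160999 - 570806)*((66 + 5*(6*(-3 + 29))) + 64189) = -409807*((66 + 5*(6*26)) + 64189) = -409807*((66 + 5*156) + 64189) = -409807*((66 + 780) + 64189) = -409807*(846 + 64189) = -409807*65035 = -26651798245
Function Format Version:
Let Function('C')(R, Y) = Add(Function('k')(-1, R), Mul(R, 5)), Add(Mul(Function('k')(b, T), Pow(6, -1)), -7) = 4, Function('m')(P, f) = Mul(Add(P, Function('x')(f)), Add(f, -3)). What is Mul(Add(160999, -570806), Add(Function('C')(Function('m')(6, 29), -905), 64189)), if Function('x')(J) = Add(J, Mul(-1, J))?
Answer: -26651798245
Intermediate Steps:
Function('x')(J) = 0
Function('m')(P, f) = Mul(P, Add(-3, f)) (Function('m')(P, f) = Mul(Add(P, 0), Add(f, -3)) = Mul(P, Add(-3, f)))
Function('k')(b, T) = 66 (Function('k')(b, T) = Add(42, Mul(6, 4)) = Add(42, 24) = 66)
Function('C')(R, Y) = Add(66, Mul(5, R)) (Function('C')(R, Y) = Add(66, Mul(R, 5)) = Add(66, Mul(5, R)))
Mul(Add(160999, -570806), Add(Function('C')(Function('m')(6, 29), -905), 64189)) = Mul(Add(160999, -570806), Add(Add(66, Mul(5, Mul(6, Add(-3, 29)))), 64189)) = Mul(-409807, Add(Add(66, Mul(5, Mul(6, 26))), 64189)) = Mul(-409807, Add(Add(66, Mul(5, 156)), 64189)) = Mul(-409807, Add(Add(66, 780), 64189)) = Mul(-409807, Add(846, 64189)) = Mul(-409807, 65035) = -26651798245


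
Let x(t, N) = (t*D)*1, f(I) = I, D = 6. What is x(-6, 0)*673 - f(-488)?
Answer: -23740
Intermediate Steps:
x(t, N) = 6*t (x(t, N) = (t*6)*1 = (6*t)*1 = 6*t)
x(-6, 0)*673 - f(-488) = (6*(-6))*673 - 1*(-488) = -36*673 + 488 = -24228 + 488 = -23740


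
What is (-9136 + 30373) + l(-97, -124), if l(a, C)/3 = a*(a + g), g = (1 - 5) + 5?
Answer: 49173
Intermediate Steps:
g = 1 (g = -4 + 5 = 1)
l(a, C) = 3*a*(1 + a) (l(a, C) = 3*(a*(a + 1)) = 3*(a*(1 + a)) = 3*a*(1 + a))
(-9136 + 30373) + l(-97, -124) = (-9136 + 30373) + 3*(-97)*(1 - 97) = 21237 + 3*(-97)*(-96) = 21237 + 27936 = 49173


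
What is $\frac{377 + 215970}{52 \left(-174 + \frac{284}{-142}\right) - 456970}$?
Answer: $- \frac{216347}{466122} \approx -0.46414$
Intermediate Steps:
$\frac{377 + 215970}{52 \left(-174 + \frac{284}{-142}\right) - 456970} = \frac{216347}{52 \left(-174 + 284 \left(- \frac{1}{142}\right)\right) - 456970} = \frac{216347}{52 \left(-174 - 2\right) - 456970} = \frac{216347}{52 \left(-176\right) - 456970} = \frac{216347}{-9152 - 456970} = \frac{216347}{-466122} = 216347 \left(- \frac{1}{466122}\right) = - \frac{216347}{466122}$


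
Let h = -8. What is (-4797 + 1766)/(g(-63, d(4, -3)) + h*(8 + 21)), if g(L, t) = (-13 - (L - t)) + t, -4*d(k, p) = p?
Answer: 6062/361 ≈ 16.792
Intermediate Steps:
d(k, p) = -p/4
g(L, t) = -13 - L + 2*t (g(L, t) = (-13 + (t - L)) + t = (-13 + t - L) + t = -13 - L + 2*t)
(-4797 + 1766)/(g(-63, d(4, -3)) + h*(8 + 21)) = (-4797 + 1766)/((-13 - 1*(-63) + 2*(-1/4*(-3))) - 8*(8 + 21)) = -3031/((-13 + 63 + 2*(3/4)) - 8*29) = -3031/((-13 + 63 + 3/2) - 232) = -3031/(103/2 - 232) = -3031/(-361/2) = -3031*(-2/361) = 6062/361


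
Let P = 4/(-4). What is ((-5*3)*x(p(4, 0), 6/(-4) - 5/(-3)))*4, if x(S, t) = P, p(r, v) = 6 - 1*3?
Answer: 60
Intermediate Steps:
p(r, v) = 3 (p(r, v) = 6 - 3 = 3)
P = -1 (P = 4*(-1/4) = -1)
x(S, t) = -1
((-5*3)*x(p(4, 0), 6/(-4) - 5/(-3)))*4 = (-5*3*(-1))*4 = -15*(-1)*4 = 15*4 = 60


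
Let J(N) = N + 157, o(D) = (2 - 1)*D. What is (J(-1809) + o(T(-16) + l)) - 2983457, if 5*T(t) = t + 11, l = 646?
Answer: -2984464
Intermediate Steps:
T(t) = 11/5 + t/5 (T(t) = (t + 11)/5 = (11 + t)/5 = 11/5 + t/5)
o(D) = D (o(D) = 1*D = D)
J(N) = 157 + N
(J(-1809) + o(T(-16) + l)) - 2983457 = ((157 - 1809) + ((11/5 + (1/5)*(-16)) + 646)) - 2983457 = (-1652 + ((11/5 - 16/5) + 646)) - 2983457 = (-1652 + (-1 + 646)) - 2983457 = (-1652 + 645) - 2983457 = -1007 - 2983457 = -2984464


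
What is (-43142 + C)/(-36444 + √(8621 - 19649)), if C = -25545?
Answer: 208602419/110681347 + 68687*I*√2757/664088082 ≈ 1.8847 + 0.0054308*I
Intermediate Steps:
(-43142 + C)/(-36444 + √(8621 - 19649)) = (-43142 - 25545)/(-36444 + √(8621 - 19649)) = -68687/(-36444 + √(-11028)) = -68687/(-36444 + 2*I*√2757)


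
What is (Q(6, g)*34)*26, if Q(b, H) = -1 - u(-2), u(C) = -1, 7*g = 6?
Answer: 0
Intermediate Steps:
g = 6/7 (g = (⅐)*6 = 6/7 ≈ 0.85714)
Q(b, H) = 0 (Q(b, H) = -1 - 1*(-1) = -1 + 1 = 0)
(Q(6, g)*34)*26 = (0*34)*26 = 0*26 = 0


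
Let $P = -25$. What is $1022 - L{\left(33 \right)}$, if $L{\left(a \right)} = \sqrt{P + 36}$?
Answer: $1022 - \sqrt{11} \approx 1018.7$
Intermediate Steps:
$L{\left(a \right)} = \sqrt{11}$ ($L{\left(a \right)} = \sqrt{-25 + 36} = \sqrt{11}$)
$1022 - L{\left(33 \right)} = 1022 - \sqrt{11}$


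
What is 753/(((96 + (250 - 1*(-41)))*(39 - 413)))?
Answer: -251/48246 ≈ -0.0052025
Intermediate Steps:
753/(((96 + (250 - 1*(-41)))*(39 - 413))) = 753/(((96 + (250 + 41))*(-374))) = 753/(((96 + 291)*(-374))) = 753/((387*(-374))) = 753/(-144738) = 753*(-1/144738) = -251/48246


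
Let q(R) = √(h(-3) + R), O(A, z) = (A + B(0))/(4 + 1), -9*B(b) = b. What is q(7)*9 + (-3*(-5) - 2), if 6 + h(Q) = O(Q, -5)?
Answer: 13 + 9*√10/5 ≈ 18.692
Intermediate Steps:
B(b) = -b/9
O(A, z) = A/5 (O(A, z) = (A - ⅑*0)/(4 + 1) = (A + 0)/5 = A*(⅕) = A/5)
h(Q) = -6 + Q/5
q(R) = √(-33/5 + R) (q(R) = √((-6 + (⅕)*(-3)) + R) = √((-6 - ⅗) + R) = √(-33/5 + R))
q(7)*9 + (-3*(-5) - 2) = (√(-165 + 25*7)/5)*9 + (-3*(-5) - 2) = (√(-165 + 175)/5)*9 + (15 - 2) = (√10/5)*9 + 13 = 9*√10/5 + 13 = 13 + 9*√10/5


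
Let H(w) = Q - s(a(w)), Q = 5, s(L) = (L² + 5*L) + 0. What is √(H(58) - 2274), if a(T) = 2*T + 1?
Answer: I*√16543 ≈ 128.62*I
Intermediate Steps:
a(T) = 1 + 2*T
s(L) = L² + 5*L
H(w) = 5 - (1 + 2*w)*(6 + 2*w) (H(w) = 5 - (1 + 2*w)*(5 + (1 + 2*w)) = 5 - (1 + 2*w)*(6 + 2*w))
√(H(58) - 2274) = √((5 - 2*(1 + 2*58)*(3 + 58)) - 2274) = √((5 - 2*(1 + 116)*61) - 2274) = √((5 - 2*117*61) - 2274) = √((5 - 14274) - 2274) = √(-14269 - 2274) = √(-16543) = I*√16543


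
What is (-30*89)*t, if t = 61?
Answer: -162870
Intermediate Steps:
(-30*89)*t = -30*89*61 = -2670*61 = -162870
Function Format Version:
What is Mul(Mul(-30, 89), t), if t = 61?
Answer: -162870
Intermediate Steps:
Mul(Mul(-30, 89), t) = Mul(Mul(-30, 89), 61) = Mul(-2670, 61) = -162870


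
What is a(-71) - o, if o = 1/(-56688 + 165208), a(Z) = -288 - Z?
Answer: -23548841/108520 ≈ -217.00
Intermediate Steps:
o = 1/108520 ≈ 9.2149e-6
a(-71) - o = (-288 - 1*(-71)) - 1*1/108520 = (-288 + 71) - 1/108520 = -217 - 1/108520 = -23548841/108520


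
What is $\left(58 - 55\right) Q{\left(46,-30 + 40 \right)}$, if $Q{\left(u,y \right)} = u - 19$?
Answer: $81$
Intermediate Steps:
$Q{\left(u,y \right)} = -19 + u$
$\left(58 - 55\right) Q{\left(46,-30 + 40 \right)} = \left(58 - 55\right) \left(-19 + 46\right) = \left(58 - 55\right) 27 = 3 \cdot 27 = 81$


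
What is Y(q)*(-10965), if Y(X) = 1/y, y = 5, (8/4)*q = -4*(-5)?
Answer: -2193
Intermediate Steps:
q = 10 (q = (-4*(-5))/2 = (½)*20 = 10)
Y(X) = ⅕ (Y(X) = 1/5 = ⅕)
Y(q)*(-10965) = (⅕)*(-10965) = -2193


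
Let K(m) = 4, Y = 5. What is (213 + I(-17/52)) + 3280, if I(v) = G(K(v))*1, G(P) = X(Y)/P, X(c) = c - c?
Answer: 3493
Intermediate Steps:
X(c) = 0
G(P) = 0 (G(P) = 0/P = 0)
I(v) = 0 (I(v) = 0*1 = 0)
(213 + I(-17/52)) + 3280 = (213 + 0) + 3280 = 213 + 3280 = 3493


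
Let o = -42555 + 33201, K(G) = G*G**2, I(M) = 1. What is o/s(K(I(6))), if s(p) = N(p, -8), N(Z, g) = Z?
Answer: -9354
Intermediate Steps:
K(G) = G**3
s(p) = p
o = -9354
o/s(K(I(6))) = -9354/(1**3) = -9354/1 = -9354*1 = -9354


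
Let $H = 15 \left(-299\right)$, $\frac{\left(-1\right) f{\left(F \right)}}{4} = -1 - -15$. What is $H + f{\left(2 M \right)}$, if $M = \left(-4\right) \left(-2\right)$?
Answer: $-4541$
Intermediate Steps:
$M = 8$
$f{\left(F \right)} = -56$ ($f{\left(F \right)} = - 4 \left(-1 - -15\right) = - 4 \left(-1 + 15\right) = \left(-4\right) 14 = -56$)
$H = -4485$
$H + f{\left(2 M \right)} = -4485 - 56 = -4541$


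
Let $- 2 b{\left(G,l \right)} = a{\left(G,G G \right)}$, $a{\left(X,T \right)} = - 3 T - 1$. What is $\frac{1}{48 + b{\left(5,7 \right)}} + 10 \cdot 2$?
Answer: $\frac{1721}{86} \approx 20.012$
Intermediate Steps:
$a{\left(X,T \right)} = -1 - 3 T$
$b{\left(G,l \right)} = \frac{1}{2} + \frac{3 G^{2}}{2}$ ($b{\left(G,l \right)} = - \frac{-1 - 3 G G}{2} = - \frac{-1 - 3 G^{2}}{2} = \frac{1}{2} + \frac{3 G^{2}}{2}$)
$\frac{1}{48 + b{\left(5,7 \right)}} + 10 \cdot 2 = \frac{1}{48 + \left(\frac{1}{2} + \frac{3 \cdot 5^{2}}{2}\right)} + 10 \cdot 2 = \frac{1}{48 + \left(\frac{1}{2} + \frac{3}{2} \cdot 25\right)} + 20 = \frac{1}{48 + \left(\frac{1}{2} + \frac{75}{2}\right)} + 20 = \frac{1}{48 + 38} + 20 = \frac{1}{86} + 20 = \frac{1721}{86}$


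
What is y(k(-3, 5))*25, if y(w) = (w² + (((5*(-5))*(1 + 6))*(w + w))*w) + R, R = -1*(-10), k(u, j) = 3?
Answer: -78275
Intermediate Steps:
R = 10
y(w) = 10 - 349*w² (y(w) = (w² + (((5*(-5))*(1 + 6))*(w + w))*w) + 10 = (w² + ((-25*7)*(2*w))*w) + 10 = (w² + (-350*w)*w) + 10 = (w² - 350*w²) + 10 = -349*w² + 10 = 10 - 349*w²)
y(k(-3, 5))*25 = (10 - 349*3²)*25 = (10 - 349*9)*25 = (10 - 3141)*25 = -3131*25 = -78275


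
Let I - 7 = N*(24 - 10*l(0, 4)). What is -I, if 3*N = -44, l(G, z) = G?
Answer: 345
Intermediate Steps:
N = -44/3 (N = (⅓)*(-44) = -44/3 ≈ -14.667)
I = -345 (I = 7 - 44*(24 - 10*0)/3 = 7 - 44*(24 + 0)/3 = 7 - 44/3*24 = 7 - 352 = -345)
-I = -1*(-345) = 345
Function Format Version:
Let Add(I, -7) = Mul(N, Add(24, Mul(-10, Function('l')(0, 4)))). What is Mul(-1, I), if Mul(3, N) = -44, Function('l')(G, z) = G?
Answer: 345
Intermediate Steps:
N = Rational(-44, 3) (N = Mul(Rational(1, 3), -44) = Rational(-44, 3) ≈ -14.667)
I = -345 (I = Add(7, Mul(Rational(-44, 3), Add(24, Mul(-10, 0)))) = Add(7, Mul(Rational(-44, 3), Add(24, 0))) = Add(7, Mul(Rational(-44, 3), 24)) = Add(7, -352) = -345)
Mul(-1, I) = Mul(-1, -345) = 345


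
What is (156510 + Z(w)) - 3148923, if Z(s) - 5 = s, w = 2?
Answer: -2992406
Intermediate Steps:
Z(s) = 5 + s
(156510 + Z(w)) - 3148923 = (156510 + (5 + 2)) - 3148923 = (156510 + 7) - 3148923 = 156517 - 3148923 = -2992406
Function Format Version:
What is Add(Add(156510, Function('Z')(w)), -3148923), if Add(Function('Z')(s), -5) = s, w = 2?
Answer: -2992406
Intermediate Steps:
Function('Z')(s) = Add(5, s)
Add(Add(156510, Function('Z')(w)), -3148923) = Add(Add(156510, Add(5, 2)), -3148923) = Add(Add(156510, 7), -3148923) = Add(156517, -3148923) = -2992406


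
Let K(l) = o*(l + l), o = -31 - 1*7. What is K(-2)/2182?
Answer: 76/1091 ≈ 0.069661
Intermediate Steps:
o = -38 (o = -31 - 7 = -38)
K(l) = -76*l (K(l) = -38*(l + l) = -76*l)
K(-2)/2182 = -76*(-2)/2182 = 152*(1/2182) = 76/1091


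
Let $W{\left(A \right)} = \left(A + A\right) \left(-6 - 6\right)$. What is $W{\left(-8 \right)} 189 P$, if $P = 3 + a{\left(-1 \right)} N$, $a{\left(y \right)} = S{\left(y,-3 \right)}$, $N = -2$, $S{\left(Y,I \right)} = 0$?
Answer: $108864$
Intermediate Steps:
$W{\left(A \right)} = - 24 A$ ($W{\left(A \right)} = 2 A \left(-12\right) = - 24 A$)
$a{\left(y \right)} = 0$
$P = 3$ ($P = 3 + 0 \left(-2\right) = 3 + 0 = 3$)
$W{\left(-8 \right)} 189 P = \left(-24\right) \left(-8\right) 189 \cdot 3 = 192 \cdot 189 \cdot 3 = 36288 \cdot 3 = 108864$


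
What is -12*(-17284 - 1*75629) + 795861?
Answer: 1910817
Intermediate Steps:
-12*(-17284 - 1*75629) + 795861 = -12*(-17284 - 75629) + 795861 = -12*(-92913) + 795861 = 1114956 + 795861 = 1910817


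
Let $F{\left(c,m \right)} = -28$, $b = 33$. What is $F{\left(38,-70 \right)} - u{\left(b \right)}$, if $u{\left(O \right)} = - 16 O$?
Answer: $500$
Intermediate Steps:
$F{\left(38,-70 \right)} - u{\left(b \right)} = -28 - \left(-16\right) 33 = -28 - -528 = -28 + 528 = 500$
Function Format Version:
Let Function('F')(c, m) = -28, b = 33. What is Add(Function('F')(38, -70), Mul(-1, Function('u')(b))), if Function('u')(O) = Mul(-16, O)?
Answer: 500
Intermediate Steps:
Add(Function('F')(38, -70), Mul(-1, Function('u')(b))) = Add(-28, Mul(-1, Mul(-16, 33))) = Add(-28, Mul(-1, -528)) = Add(-28, 528) = 500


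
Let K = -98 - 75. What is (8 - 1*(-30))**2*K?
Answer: -249812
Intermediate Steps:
K = -173
(8 - 1*(-30))**2*K = (8 - 1*(-30))**2*(-173) = (8 + 30)**2*(-173) = 38**2*(-173) = 1444*(-173) = -249812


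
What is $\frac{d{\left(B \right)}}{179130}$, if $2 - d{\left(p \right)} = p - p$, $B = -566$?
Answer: $\frac{1}{89565} \approx 1.1165 \cdot 10^{-5}$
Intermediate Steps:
$d{\left(p \right)} = 2$ ($d{\left(p \right)} = 2 - \left(p - p\right) = 2 - 0 = 2 + 0 = 2$)
$\frac{d{\left(B \right)}}{179130} = \frac{2}{179130} = 2 \cdot \frac{1}{179130} = \frac{1}{89565}$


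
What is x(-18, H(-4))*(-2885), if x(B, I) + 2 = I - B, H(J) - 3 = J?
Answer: -43275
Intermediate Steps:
H(J) = 3 + J
x(B, I) = -2 + I - B (x(B, I) = -2 + (I - B) = -2 + I - B)
x(-18, H(-4))*(-2885) = (-2 + (3 - 4) - 1*(-18))*(-2885) = (-2 - 1 + 18)*(-2885) = 15*(-2885) = -43275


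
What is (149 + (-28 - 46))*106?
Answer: 7950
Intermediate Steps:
(149 + (-28 - 46))*106 = (149 - 74)*106 = 75*106 = 7950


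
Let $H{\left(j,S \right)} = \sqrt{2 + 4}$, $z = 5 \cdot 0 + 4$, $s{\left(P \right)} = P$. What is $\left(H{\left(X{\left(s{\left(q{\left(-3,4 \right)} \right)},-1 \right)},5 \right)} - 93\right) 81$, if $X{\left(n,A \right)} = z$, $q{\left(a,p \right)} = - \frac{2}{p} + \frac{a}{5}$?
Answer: $-7533 + 81 \sqrt{6} \approx -7334.6$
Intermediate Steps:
$q{\left(a,p \right)} = - \frac{2}{p} + \frac{a}{5}$ ($q{\left(a,p \right)} = - \frac{2}{p} + a \frac{1}{5} = - \frac{2}{p} + \frac{a}{5}$)
$z = 4$ ($z = 0 + 4 = 4$)
$X{\left(n,A \right)} = 4$
$H{\left(j,S \right)} = \sqrt{6}$
$\left(H{\left(X{\left(s{\left(q{\left(-3,4 \right)} \right)},-1 \right)},5 \right)} - 93\right) 81 = \left(\sqrt{6} - 93\right) 81 = \left(-93 + \sqrt{6}\right) 81 = -7533 + 81 \sqrt{6}$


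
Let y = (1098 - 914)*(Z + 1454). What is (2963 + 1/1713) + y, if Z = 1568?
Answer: 957585844/1713 ≈ 5.5901e+5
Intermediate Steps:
y = 556048 (y = (1098 - 914)*(1568 + 1454) = 184*3022 = 556048)
(2963 + 1/1713) + y = (2963 + 1/1713) + 556048 = 5075620/1713 + 556048 = 957585844/1713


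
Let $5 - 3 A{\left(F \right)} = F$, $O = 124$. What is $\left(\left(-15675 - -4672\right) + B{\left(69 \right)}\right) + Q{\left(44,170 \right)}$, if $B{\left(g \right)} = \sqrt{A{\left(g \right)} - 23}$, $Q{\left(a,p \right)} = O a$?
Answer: $-5547 + \frac{i \sqrt{399}}{3} \approx -5547.0 + 6.6583 i$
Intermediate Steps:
$A{\left(F \right)} = \frac{5}{3} - \frac{F}{3}$
$Q{\left(a,p \right)} = 124 a$
$B{\left(g \right)} = \sqrt{- \frac{64}{3} - \frac{g}{3}}$ ($B{\left(g \right)} = \sqrt{\left(\frac{5}{3} - \frac{g}{3}\right) - 23} = \sqrt{- \frac{64}{3} - \frac{g}{3}}$)
$\left(\left(-15675 - -4672\right) + B{\left(69 \right)}\right) + Q{\left(44,170 \right)} = \left(\left(-15675 - -4672\right) + \frac{\sqrt{-192 - 207}}{3}\right) + 124 \cdot 44 = \left(\left(-15675 + 4672\right) + \frac{\sqrt{-192 - 207}}{3}\right) + 5456 = \left(-11003 + \frac{\sqrt{-399}}{3}\right) + 5456 = \left(-11003 + \frac{i \sqrt{399}}{3}\right) + 5456 = -5547 + \frac{i \sqrt{399}}{3}$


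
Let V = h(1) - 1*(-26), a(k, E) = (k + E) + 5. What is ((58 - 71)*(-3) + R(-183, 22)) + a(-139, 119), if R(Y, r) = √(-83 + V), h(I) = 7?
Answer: 24 + 5*I*√2 ≈ 24.0 + 7.0711*I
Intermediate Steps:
a(k, E) = 5 + E + k (a(k, E) = (E + k) + 5 = 5 + E + k)
V = 33 (V = 7 - 1*(-26) = 7 + 26 = 33)
R(Y, r) = 5*I*√2 (R(Y, r) = √(-83 + 33) = √(-50) = 5*I*√2)
((58 - 71)*(-3) + R(-183, 22)) + a(-139, 119) = ((58 - 71)*(-3) + 5*I*√2) + (5 + 119 - 139) = (-13*(-3) + 5*I*√2) - 15 = (39 + 5*I*√2) - 15 = 24 + 5*I*√2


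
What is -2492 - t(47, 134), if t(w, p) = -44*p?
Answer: 3404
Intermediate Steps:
-2492 - t(47, 134) = -2492 - (-44)*134 = -2492 - 1*(-5896) = -2492 + 5896 = 3404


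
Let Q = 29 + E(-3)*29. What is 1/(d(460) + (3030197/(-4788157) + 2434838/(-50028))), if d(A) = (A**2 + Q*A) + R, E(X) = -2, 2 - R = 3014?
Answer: 10888269018/2125375931894233 ≈ 5.1230e-6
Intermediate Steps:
R = -3012 (R = 2 - 1*3014 = 2 - 3014 = -3012)
Q = -29 (Q = 29 - 2*29 = 29 - 58 = -29)
d(A) = -3012 + A**2 - 29*A (d(A) = (A**2 - 29*A) - 3012 = -3012 + A**2 - 29*A)
1/(d(460) + (3030197/(-4788157) + 2434838/(-50028))) = 1/((-3012 + 460**2 - 29*460) + (3030197/(-4788157) + 2434838/(-50028))) = 1/((-3012 + 211600 - 13340) + (3030197*(-1/4788157) + 2434838*(-1/50028))) = 1/(195248 + (-3030197/4788157 - 1217419/25014)) = 1/(195248 - 536817332231/10888269018) = 1/(2125375931894233/10888269018) = 10888269018/2125375931894233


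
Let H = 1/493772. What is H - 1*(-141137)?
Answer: 69689498765/493772 ≈ 1.4114e+5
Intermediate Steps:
H = 1/493772 ≈ 2.0252e-6
H - 1*(-141137) = 1/493772 - 1*(-141137) = 1/493772 + 141137 = 69689498765/493772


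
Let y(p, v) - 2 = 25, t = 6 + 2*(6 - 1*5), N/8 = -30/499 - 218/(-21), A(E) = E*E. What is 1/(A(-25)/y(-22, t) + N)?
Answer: 94311/9970069 ≈ 0.0094594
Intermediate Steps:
A(E) = E**2
N = 865216/10479 (N = 8*(-30/499 - 218/(-21)) = 8*(-30*1/499 - 218*(-1/21)) = 8*(-30/499 + 218/21) = 8*(108152/10479) = 865216/10479 ≈ 82.567)
t = 8 (t = 6 + 2*(6 - 5) = 6 + 2*1 = 6 + 2 = 8)
y(p, v) = 27 (y(p, v) = 2 + 25 = 27)
1/(A(-25)/y(-22, t) + N) = 1/((-25)**2/27 + 865216/10479) = 1/(625*(1/27) + 865216/10479) = 1/(625/27 + 865216/10479) = 1/(9970069/94311) = 94311/9970069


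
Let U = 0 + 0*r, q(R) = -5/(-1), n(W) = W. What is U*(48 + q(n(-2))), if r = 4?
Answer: 0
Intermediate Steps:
q(R) = 5 (q(R) = -5*(-1) = 5)
U = 0 (U = 0 + 0*4 = 0 + 0 = 0)
U*(48 + q(n(-2))) = 0*(48 + 5) = 0*53 = 0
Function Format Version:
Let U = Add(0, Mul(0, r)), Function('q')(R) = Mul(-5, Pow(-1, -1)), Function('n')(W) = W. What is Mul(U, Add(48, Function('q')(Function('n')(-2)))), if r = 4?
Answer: 0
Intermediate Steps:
Function('q')(R) = 5 (Function('q')(R) = Mul(-5, -1) = 5)
U = 0 (U = Add(0, Mul(0, 4)) = Add(0, 0) = 0)
Mul(U, Add(48, Function('q')(Function('n')(-2)))) = Mul(0, Add(48, 5)) = Mul(0, 53) = 0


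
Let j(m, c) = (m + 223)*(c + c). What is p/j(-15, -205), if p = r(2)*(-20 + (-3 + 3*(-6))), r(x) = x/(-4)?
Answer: -1/4160 ≈ -0.00024038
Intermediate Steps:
r(x) = -x/4 (r(x) = x*(-1/4) = -x/4)
j(m, c) = 2*c*(223 + m) (j(m, c) = (223 + m)*(2*c) = 2*c*(223 + m))
p = 41/2 (p = (-1/4*2)*(-20 + (-3 + 3*(-6))) = -(-20 + (-3 - 18))/2 = -(-20 - 21)/2 = -1/2*(-41) = 41/2 ≈ 20.500)
p/j(-15, -205) = 41/(2*((2*(-205)*(223 - 15)))) = 41/(2*((2*(-205)*208))) = (41/2)/(-85280) = (41/2)*(-1/85280) = -1/4160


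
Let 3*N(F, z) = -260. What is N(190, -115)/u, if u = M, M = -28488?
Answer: 65/21366 ≈ 0.0030422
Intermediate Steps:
N(F, z) = -260/3 (N(F, z) = (1/3)*(-260) = -260/3)
u = -28488
N(190, -115)/u = -260/3/(-28488) = -260/3*(-1/28488) = 65/21366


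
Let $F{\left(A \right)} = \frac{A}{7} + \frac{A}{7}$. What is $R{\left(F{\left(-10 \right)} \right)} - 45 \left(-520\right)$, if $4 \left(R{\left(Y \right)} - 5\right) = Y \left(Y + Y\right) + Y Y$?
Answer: $\frac{1147145}{49} \approx 23411.0$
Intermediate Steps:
$F{\left(A \right)} = \frac{2 A}{7}$ ($F{\left(A \right)} = A \frac{1}{7} + A \frac{1}{7} = \frac{A}{7} + \frac{A}{7} = \frac{2 A}{7}$)
$R{\left(Y \right)} = 5 + \frac{3 Y^{2}}{4}$ ($R{\left(Y \right)} = 5 + \frac{Y \left(Y + Y\right) + Y Y}{4} = 5 + \frac{Y 2 Y + Y^{2}}{4} = 5 + \frac{2 Y^{2} + Y^{2}}{4} = 5 + \frac{3 Y^{2}}{4}$)
$R{\left(F{\left(-10 \right)} \right)} - 45 \left(-520\right) = \left(5 + \frac{3 \left(\frac{2}{7} \left(-10\right)\right)^{2}}{4}\right) - 45 \left(-520\right) = \left(5 + \frac{3 \left(- \frac{20}{7}\right)^{2}}{4}\right) - -23400 = \left(5 + \frac{3}{4} \cdot \frac{400}{49}\right) + 23400 = \left(5 + \frac{300}{49}\right) + 23400 = \frac{545}{49} + 23400 = \frac{1147145}{49}$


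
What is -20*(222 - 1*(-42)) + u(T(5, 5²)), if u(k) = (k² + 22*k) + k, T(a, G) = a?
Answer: -5140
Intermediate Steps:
u(k) = k² + 23*k
-20*(222 - 1*(-42)) + u(T(5, 5²)) = -20*(222 - 1*(-42)) + 5*(23 + 5) = -20*(222 + 42) + 5*28 = -20*264 + 140 = -5280 + 140 = -5140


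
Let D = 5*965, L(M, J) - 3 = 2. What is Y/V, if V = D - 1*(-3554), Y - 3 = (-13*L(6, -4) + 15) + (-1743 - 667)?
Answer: -39/133 ≈ -0.29323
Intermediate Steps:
L(M, J) = 5 (L(M, J) = 3 + 2 = 5)
D = 4825
Y = -2457 (Y = 3 + ((-13*5 + 15) + (-1743 - 667)) = 3 + ((-65 + 15) - 2410) = 3 + (-50 - 2410) = 3 - 2460 = -2457)
V = 8379 (V = 4825 - 1*(-3554) = 4825 + 3554 = 8379)
Y/V = -2457/8379 = -2457*1/8379 = -39/133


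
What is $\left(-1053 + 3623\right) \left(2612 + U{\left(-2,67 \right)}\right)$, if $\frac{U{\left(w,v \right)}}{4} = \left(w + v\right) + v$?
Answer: $8069800$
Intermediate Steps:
$U{\left(w,v \right)} = 4 w + 8 v$ ($U{\left(w,v \right)} = 4 \left(\left(w + v\right) + v\right) = 4 \left(\left(v + w\right) + v\right) = 4 \left(w + 2 v\right) = 4 w + 8 v$)
$\left(-1053 + 3623\right) \left(2612 + U{\left(-2,67 \right)}\right) = \left(-1053 + 3623\right) \left(2612 + \left(4 \left(-2\right) + 8 \cdot 67\right)\right) = 2570 \left(2612 + \left(-8 + 536\right)\right) = 2570 \left(2612 + 528\right) = 2570 \cdot 3140 = 8069800$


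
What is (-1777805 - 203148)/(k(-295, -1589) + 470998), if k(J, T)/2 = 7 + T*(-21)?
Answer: -1980953/537750 ≈ -3.6838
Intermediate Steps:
k(J, T) = 14 - 42*T (k(J, T) = 2*(7 + T*(-21)) = 2*(7 - 21*T) = 14 - 42*T)
(-1777805 - 203148)/(k(-295, -1589) + 470998) = (-1777805 - 203148)/((14 - 42*(-1589)) + 470998) = -1980953/((14 + 66738) + 470998) = -1980953/(66752 + 470998) = -1980953/537750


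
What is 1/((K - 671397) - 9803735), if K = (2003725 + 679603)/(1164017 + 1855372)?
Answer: -3019389/31628495651020 ≈ -9.5464e-8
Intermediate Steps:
K = 2683328/3019389 ≈ 0.88870
1/((K - 671397) - 9803735) = 1/((2683328/3019389 - 671397) - 9803735) = 1/(-2027206033105/3019389 - 9803735) = 1/(-31628495651020/3019389) = -3019389/31628495651020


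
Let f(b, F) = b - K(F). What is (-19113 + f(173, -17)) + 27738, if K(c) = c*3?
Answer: 8849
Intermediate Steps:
K(c) = 3*c
f(b, F) = b - 3*F
(-19113 + f(173, -17)) + 27738 = (-19113 + (173 - 3*(-17))) + 27738 = (-19113 + (173 + 51)) + 27738 = (-19113 + 224) + 27738 = -18889 + 27738 = 8849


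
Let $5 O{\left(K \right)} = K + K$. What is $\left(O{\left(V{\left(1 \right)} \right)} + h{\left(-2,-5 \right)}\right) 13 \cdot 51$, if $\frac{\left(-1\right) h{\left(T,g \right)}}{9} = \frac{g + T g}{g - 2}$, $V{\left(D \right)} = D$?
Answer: $\frac{158457}{35} \approx 4527.3$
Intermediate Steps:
$h{\left(T,g \right)} = - \frac{9 \left(g + T g\right)}{-2 + g}$ ($h{\left(T,g \right)} = - 9 \frac{g + T g}{g - 2} = - 9 \frac{g + T g}{-2 + g} = - \frac{9 \left(g + T g\right)}{-2 + g}$)
$O{\left(K \right)} = \frac{2 K}{5}$ ($O{\left(K \right)} = \frac{K + K}{5} = \frac{2 K}{5}$)
$\left(O{\left(V{\left(1 \right)} \right)} + h{\left(-2,-5 \right)}\right) 13 \cdot 51 = \left(\frac{2}{5} \cdot 1 - - \frac{45 \left(1 - 2\right)}{-2 - 5}\right) 13 \cdot 51 = \left(\frac{2}{5} - \left(-45\right) \frac{1}{-7} \left(-1\right)\right) 13 \cdot 51 = \left(\frac{2}{5} - \left(-45\right) \left(- \frac{1}{7}\right) \left(-1\right)\right) 13 \cdot 51 = \left(\frac{2}{5} + \frac{45}{7}\right) 13 \cdot 51 = \frac{239}{35} \cdot 13 \cdot 51 = \frac{3107}{35} \cdot 51 = \frac{158457}{35}$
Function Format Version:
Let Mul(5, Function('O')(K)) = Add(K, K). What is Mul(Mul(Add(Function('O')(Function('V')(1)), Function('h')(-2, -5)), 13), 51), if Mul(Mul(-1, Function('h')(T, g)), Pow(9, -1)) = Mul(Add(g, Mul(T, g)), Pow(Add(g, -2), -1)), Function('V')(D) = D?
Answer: Rational(158457, 35) ≈ 4527.3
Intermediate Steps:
Function('h')(T, g) = Mul(-9, Pow(Add(-2, g), -1), Add(g, Mul(T, g))) (Function('h')(T, g) = Mul(-9, Mul(Add(g, Mul(T, g)), Pow(Add(g, -2), -1))) = Mul(-9, Mul(Add(g, Mul(T, g)), Pow(Add(-2, g), -1))) = Mul(-9, Mul(Pow(Add(-2, g), -1), Add(g, Mul(T, g)))) = Mul(-9, Pow(Add(-2, g), -1), Add(g, Mul(T, g))))
Function('O')(K) = Mul(Rational(2, 5), K) (Function('O')(K) = Mul(Rational(1, 5), Add(K, K)) = Mul(Rational(1, 5), Mul(2, K)) = Mul(Rational(2, 5), K))
Mul(Mul(Add(Function('O')(Function('V')(1)), Function('h')(-2, -5)), 13), 51) = Mul(Mul(Add(Mul(Rational(2, 5), 1), Mul(-9, -5, Pow(Add(-2, -5), -1), Add(1, -2))), 13), 51) = Mul(Mul(Add(Rational(2, 5), Mul(-9, -5, Pow(-7, -1), -1)), 13), 51) = Mul(Mul(Add(Rational(2, 5), Mul(-9, -5, Rational(-1, 7), -1)), 13), 51) = Mul(Mul(Add(Rational(2, 5), Rational(45, 7)), 13), 51) = Mul(Mul(Rational(239, 35), 13), 51) = Mul(Rational(3107, 35), 51) = Rational(158457, 35)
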